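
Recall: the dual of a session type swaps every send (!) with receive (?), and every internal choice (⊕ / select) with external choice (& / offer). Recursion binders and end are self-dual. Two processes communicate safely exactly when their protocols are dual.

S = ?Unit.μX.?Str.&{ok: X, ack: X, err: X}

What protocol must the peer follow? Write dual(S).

?Unit = !Unit
  μX = μX  (binder kept)
    ?Str = !Str
      &{ok,ack,err} = ⊕{ok,ack,err}  (&→⊕)
        [ok]
          dual(X) = X
        [ack]
          dual(X) = X
        [err]
          dual(X) = X

!Unit.μX.!Str.⊕{ok: X, ack: X, err: X}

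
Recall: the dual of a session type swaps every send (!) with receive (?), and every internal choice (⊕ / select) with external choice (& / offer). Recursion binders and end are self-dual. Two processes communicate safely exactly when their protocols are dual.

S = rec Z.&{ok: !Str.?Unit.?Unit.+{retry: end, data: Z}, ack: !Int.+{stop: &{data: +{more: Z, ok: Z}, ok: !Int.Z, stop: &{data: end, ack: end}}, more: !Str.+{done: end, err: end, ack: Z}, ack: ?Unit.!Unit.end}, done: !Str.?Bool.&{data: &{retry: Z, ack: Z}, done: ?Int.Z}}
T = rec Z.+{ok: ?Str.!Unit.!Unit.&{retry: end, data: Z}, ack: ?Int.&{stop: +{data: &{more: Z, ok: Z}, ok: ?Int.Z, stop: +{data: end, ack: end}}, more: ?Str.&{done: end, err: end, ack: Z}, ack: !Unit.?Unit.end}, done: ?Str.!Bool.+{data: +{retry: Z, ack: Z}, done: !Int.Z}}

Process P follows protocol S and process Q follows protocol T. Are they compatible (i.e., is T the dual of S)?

rec Z ‖ rec Z  match (binder kept)
  &{ok,ack,done} ‖ +{ok,ack,done}  match same labels
    [ok]
      !Str ‖ ?Str  match
        ?Unit ‖ !Unit  match
          ?Unit ‖ !Unit  match
            +{retry,data} ‖ &{retry,data}  match same labels
              [retry]
                end ‖ end  match
              [data]
                Z ‖ Z  match
    [ack]
      !Int ‖ ?Int  match
        +{stop,more,ack} ‖ &{stop,more,ack}  match same labels
          [stop]
            &{data,ok,stop} ‖ +{data,ok,stop}  match same labels
              [data]
                +{more,ok} ‖ &{more,ok}  match same labels
                  [more]
                    Z ‖ Z  match
                  [ok]
                    Z ‖ Z  match
              [ok]
                !Int ‖ ?Int  match
                  Z ‖ Z  match
              [stop]
                &{data,ack} ‖ +{data,ack}  match same labels
                  [data]
                    end ‖ end  match
                  [ack]
                    end ‖ end  match
          [more]
            !Str ‖ ?Str  match
              +{done,err,ack} ‖ &{done,err,ack}  match same labels
                [done]
                  end ‖ end  match
                [err]
                  end ‖ end  match
                [ack]
                  Z ‖ Z  match
          [ack]
            ?Unit ‖ !Unit  match
              !Unit ‖ ?Unit  match
                end ‖ end  match
    [done]
      !Str ‖ ?Str  match
        ?Bool ‖ !Bool  match
          &{data,done} ‖ +{data,done}  match same labels
            [data]
              &{retry,ack} ‖ +{retry,ack}  match same labels
                [retry]
                  Z ‖ Z  match
                [ack]
                  Z ‖ Z  match
            [done]
              ?Int ‖ !Int  match
                Z ‖ Z  match

YES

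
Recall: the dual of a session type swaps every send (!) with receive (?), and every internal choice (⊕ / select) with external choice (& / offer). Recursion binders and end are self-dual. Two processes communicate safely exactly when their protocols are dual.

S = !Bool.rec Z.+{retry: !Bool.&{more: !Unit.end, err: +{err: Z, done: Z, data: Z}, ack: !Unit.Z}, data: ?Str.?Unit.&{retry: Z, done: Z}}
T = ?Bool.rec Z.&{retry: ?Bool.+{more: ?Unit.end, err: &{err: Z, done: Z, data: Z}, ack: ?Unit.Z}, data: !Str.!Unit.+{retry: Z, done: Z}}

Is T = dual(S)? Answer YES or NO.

!Bool | ?Bool  ok
  rec Z | rec Z  ok (rec unchanged)
    +{retry,data} | &{retry,data}  ok label sets agree
      • retry:
        !Bool | ?Bool  ok
          &{more,err,ack} | +{more,err,ack}  ok label sets agree
            • more:
              !Unit | ?Unit  ok
                end | end  ok
            • err:
              +{err,done,data} | &{err,done,data}  ok label sets agree
                • err:
                  Z | Z  ok
                • done:
                  Z | Z  ok
                • data:
                  Z | Z  ok
            • ack:
              !Unit | ?Unit  ok
                Z | Z  ok
      • data:
        ?Str | !Str  ok
          ?Unit | !Unit  ok
            &{retry,done} | +{retry,done}  ok label sets agree
              • retry:
                Z | Z  ok
              • done:
                Z | Z  ok

YES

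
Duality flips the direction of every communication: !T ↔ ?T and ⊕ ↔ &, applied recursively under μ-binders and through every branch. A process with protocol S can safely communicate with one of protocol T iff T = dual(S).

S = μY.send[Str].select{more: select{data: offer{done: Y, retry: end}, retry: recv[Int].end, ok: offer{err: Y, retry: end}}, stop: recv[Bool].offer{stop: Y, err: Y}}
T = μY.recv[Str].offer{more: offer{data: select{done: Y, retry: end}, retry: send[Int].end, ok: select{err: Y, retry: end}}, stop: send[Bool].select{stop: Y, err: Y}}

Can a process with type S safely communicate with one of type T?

μY vs μY  ok (binder kept)
  send[Str] vs recv[Str]  ok
    select{more,stop} vs offer{more,stop}  ok labels match
      • more:
        select{data,retry,ok} vs offer{data,retry,ok}  ok labels match
          • data:
            offer{done,retry} vs select{done,retry}  ok labels match
              • done:
                Y vs Y  ok
              • retry:
                end vs end  ok
          • retry:
            recv[Int] vs send[Int]  ok
              end vs end  ok
          • ok:
            offer{err,retry} vs select{err,retry}  ok labels match
              • err:
                Y vs Y  ok
              • retry:
                end vs end  ok
      • stop:
        recv[Bool] vs send[Bool]  ok
          offer{stop,err} vs select{stop,err}  ok labels match
            • stop:
              Y vs Y  ok
            • err:
              Y vs Y  ok

YES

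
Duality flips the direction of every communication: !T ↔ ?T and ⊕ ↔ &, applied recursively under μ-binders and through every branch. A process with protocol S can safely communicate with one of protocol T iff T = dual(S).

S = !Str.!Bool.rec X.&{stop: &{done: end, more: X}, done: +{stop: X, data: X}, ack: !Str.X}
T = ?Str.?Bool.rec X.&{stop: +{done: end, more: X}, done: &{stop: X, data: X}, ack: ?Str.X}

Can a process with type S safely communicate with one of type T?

NO

!Str | ?Str  ✓
  !Bool | ?Bool  ✓
    rec X | rec X  ✓ (binder kept)
      &{stop,done,ack} | &{stop,done,ack}  ✗ choice polarity not flipped — not dual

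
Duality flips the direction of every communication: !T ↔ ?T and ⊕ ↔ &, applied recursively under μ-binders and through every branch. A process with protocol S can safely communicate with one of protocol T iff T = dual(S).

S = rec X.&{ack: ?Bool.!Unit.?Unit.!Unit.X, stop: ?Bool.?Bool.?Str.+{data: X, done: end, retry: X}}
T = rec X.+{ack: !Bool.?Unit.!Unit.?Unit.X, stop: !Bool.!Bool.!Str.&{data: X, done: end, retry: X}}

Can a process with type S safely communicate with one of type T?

YES

rec X vs rec X  ok (binder kept)
  &{ack,stop} vs +{ack,stop}  ok same labels
    • ack:
      ?Bool vs !Bool  ok
        !Unit vs ?Unit  ok
          ?Unit vs !Unit  ok
            !Unit vs ?Unit  ok
              X vs X  ok
    • stop:
      ?Bool vs !Bool  ok
        ?Bool vs !Bool  ok
          ?Str vs !Str  ok
            +{data,done,retry} vs &{data,done,retry}  ok same labels
              • data:
                X vs X  ok
              • done:
                end vs end  ok
              • retry:
                X vs X  ok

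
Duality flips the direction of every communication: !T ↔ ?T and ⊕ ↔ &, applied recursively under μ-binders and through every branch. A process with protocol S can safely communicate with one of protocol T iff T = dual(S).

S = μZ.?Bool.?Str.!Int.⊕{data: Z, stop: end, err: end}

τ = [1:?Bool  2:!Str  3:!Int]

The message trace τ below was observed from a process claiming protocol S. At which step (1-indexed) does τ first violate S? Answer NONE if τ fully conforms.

[1] ?Bool  ok  cont: ?Str.!Int.⊕{data: μZ.…, stop: end, err: end}
[2] got !Str, protocol expects ?Str  ✗

2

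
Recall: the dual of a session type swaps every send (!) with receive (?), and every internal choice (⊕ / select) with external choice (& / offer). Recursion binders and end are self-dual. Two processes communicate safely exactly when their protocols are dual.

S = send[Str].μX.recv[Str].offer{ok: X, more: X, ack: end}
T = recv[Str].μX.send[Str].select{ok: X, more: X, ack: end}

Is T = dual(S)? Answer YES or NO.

send[Str] vs recv[Str]  ✓
  μX vs μX  ✓ (binder kept)
    recv[Str] vs send[Str]  ✓
      offer{ok,more,ack} vs select{ok,more,ack}  ✓ same labels
        [ok]
          X vs X  ✓
        [more]
          X vs X  ✓
        [ack]
          end vs end  ✓

YES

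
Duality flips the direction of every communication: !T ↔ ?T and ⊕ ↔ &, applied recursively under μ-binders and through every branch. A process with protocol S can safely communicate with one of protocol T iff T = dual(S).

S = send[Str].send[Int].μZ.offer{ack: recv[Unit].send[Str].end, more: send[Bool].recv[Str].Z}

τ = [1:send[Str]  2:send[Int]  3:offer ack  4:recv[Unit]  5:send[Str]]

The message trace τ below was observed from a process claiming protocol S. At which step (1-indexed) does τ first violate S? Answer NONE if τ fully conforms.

@1 send[Str]  ok  state: send[Int].μZ.…
@2 send[Int]  ok  state: μZ.…
@3 offer ack  ok  state: recv[Unit].send[Str].end
@4 recv[Unit]  ok  state: send[Str].end
@5 send[Str]  ok  state: end
τ conforms to S (length 5)

NONE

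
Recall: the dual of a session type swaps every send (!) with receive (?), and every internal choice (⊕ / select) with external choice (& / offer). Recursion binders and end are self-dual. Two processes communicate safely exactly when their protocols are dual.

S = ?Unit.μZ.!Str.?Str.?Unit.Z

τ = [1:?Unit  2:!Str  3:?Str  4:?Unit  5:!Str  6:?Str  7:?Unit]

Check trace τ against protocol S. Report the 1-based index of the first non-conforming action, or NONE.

NONE

[1] ?Unit  ✓  state: μZ.…
[2] !Str  ✓  state: ?Str.?Unit.μZ.…
[3] ?Str  ✓  state: ?Unit.μZ.…
[4] ?Unit  ✓  state: μZ.…
[5] !Str  ✓  state: ?Str.?Unit.μZ.…
[6] ?Str  ✓  state: ?Unit.μZ.…
[7] ?Unit  ✓  state: μZ.…
trace exhausted — no violation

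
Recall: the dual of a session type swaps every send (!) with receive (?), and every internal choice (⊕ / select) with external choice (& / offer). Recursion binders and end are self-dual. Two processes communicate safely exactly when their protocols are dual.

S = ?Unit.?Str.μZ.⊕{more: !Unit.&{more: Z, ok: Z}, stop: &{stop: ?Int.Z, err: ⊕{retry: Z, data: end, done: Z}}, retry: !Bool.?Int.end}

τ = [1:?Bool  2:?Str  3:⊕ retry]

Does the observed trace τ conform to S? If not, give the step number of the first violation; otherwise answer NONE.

step 1: got ?Bool, protocol expects ?Unit  ✗

1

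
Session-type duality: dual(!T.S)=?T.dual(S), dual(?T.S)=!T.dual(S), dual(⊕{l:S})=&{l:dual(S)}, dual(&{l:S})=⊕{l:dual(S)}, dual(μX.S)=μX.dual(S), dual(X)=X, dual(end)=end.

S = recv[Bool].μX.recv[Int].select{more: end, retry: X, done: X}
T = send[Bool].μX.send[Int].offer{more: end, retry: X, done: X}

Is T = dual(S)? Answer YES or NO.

YES

recv[Bool] ‖ send[Bool]  match
  μX ‖ μX  match (μ self-dual)
    recv[Int] ‖ send[Int]  match
      select{more,retry,done} ‖ offer{more,retry,done}  match same labels
        [more]
          end ‖ end  match
        [retry]
          X ‖ X  match
        [done]
          X ‖ X  match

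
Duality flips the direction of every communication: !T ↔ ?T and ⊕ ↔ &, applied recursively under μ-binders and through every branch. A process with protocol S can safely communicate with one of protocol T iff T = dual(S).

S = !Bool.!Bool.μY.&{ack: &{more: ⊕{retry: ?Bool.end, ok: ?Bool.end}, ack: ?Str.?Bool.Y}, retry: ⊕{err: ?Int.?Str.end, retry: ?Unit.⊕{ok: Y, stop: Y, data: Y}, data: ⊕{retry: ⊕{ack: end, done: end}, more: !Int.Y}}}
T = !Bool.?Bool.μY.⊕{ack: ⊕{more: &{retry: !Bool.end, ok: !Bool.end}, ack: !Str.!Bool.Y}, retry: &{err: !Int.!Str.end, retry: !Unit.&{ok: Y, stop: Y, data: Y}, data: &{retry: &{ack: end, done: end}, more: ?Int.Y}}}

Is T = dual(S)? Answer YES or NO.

!Bool ‖ !Bool  ✗ same direction on both sides — not dual

NO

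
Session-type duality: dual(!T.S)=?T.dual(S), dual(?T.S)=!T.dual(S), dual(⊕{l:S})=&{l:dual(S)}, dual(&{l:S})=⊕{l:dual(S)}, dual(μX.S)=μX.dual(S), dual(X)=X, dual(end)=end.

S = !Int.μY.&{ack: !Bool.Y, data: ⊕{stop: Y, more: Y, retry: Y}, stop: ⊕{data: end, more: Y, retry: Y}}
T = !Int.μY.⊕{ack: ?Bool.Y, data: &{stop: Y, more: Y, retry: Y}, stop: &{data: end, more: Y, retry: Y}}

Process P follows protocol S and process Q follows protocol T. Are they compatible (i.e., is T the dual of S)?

NO

!Int vs !Int  ✗ same direction on both sides — not dual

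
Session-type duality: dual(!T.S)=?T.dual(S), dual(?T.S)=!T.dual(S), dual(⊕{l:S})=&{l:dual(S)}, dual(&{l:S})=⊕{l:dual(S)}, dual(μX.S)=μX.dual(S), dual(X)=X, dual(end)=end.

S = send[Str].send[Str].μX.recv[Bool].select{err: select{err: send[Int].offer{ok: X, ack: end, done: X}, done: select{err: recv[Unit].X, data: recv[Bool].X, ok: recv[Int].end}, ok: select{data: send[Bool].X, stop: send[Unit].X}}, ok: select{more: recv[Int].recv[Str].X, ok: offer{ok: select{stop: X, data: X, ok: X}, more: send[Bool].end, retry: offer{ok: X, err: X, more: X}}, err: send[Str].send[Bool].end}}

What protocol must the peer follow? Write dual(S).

send[Str] = recv[Str]
  send[Str] = recv[Str]
    μX = μX  (binder kept)
      recv[Bool] = send[Bool]
        select{err,ok} = offer{err,ok}  (internal→external)
          case err:
            select{err,done,ok} = offer{err,done,ok}  (internal→external)
              case err:
                send[Int] = recv[Int]
                  offer{ok,ack,done} = select{ok,ack,done}  (&→⊕)
                    case ok:
                      dual(X) = X
                    case ack:
                      dual(end) = end
                    case done:
                      dual(X) = X
              case done:
                select{err,data,ok} = offer{err,data,ok}  (internal→external)
                  case err:
                    recv[Unit] = send[Unit]
                      dual(X) = X
                  case data:
                    recv[Bool] = send[Bool]
                      dual(X) = X
                  case ok:
                    recv[Int] = send[Int]
                      dual(end) = end
              case ok:
                select{data,stop} = offer{data,stop}  (internal→external)
                  case data:
                    send[Bool] = recv[Bool]
                      dual(X) = X
                  case stop:
                    send[Unit] = recv[Unit]
                      dual(X) = X
          case ok:
            select{more,ok,err} = offer{more,ok,err}  (internal→external)
              case more:
                recv[Int] = send[Int]
                  recv[Str] = send[Str]
                    dual(X) = X
              case ok:
                offer{ok,more,retry} = select{ok,more,retry}  (&→⊕)
                  case ok:
                    select{stop,data,ok} = offer{stop,data,ok}  (internal→external)
                      case stop:
                        dual(X) = X
                      case data:
                        dual(X) = X
                      case ok:
                        dual(X) = X
                  case more:
                    send[Bool] = recv[Bool]
                      dual(end) = end
                  case retry:
                    offer{ok,err,more} = select{ok,err,more}  (&→⊕)
                      case ok:
                        dual(X) = X
                      case err:
                        dual(X) = X
                      case more:
                        dual(X) = X
              case err:
                send[Str] = recv[Str]
                  send[Bool] = recv[Bool]
                    dual(end) = end

recv[Str].recv[Str].μX.send[Bool].offer{err: offer{err: recv[Int].select{ok: X, ack: end, done: X}, done: offer{err: send[Unit].X, data: send[Bool].X, ok: send[Int].end}, ok: offer{data: recv[Bool].X, stop: recv[Unit].X}}, ok: offer{more: send[Int].send[Str].X, ok: select{ok: offer{stop: X, data: X, ok: X}, more: recv[Bool].end, retry: select{ok: X, err: X, more: X}}, err: recv[Str].recv[Bool].end}}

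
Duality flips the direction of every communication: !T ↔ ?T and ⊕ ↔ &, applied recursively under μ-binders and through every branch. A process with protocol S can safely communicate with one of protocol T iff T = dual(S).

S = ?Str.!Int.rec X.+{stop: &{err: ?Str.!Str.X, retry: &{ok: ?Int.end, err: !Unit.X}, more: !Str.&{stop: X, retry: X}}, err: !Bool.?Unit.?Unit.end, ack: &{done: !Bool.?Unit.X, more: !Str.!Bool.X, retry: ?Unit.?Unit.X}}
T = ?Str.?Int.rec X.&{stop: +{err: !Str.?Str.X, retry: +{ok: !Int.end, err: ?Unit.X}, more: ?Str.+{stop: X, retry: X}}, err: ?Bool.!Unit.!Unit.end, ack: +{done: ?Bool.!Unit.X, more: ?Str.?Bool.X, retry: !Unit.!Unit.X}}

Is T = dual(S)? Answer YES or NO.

?Str | ?Str  ✗ same direction on both sides — not dual

NO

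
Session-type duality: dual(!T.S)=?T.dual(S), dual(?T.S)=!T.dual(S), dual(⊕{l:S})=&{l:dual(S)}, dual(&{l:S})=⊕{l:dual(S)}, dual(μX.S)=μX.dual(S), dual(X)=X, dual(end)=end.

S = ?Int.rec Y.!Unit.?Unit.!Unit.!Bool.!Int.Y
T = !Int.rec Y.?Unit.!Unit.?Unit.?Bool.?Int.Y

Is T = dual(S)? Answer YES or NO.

YES

?Int ‖ !Int  match
  rec Y ‖ rec Y  match (binder kept)
    !Unit ‖ ?Unit  match
      ?Unit ‖ !Unit  match
        !Unit ‖ ?Unit  match
          !Bool ‖ ?Bool  match
            !Int ‖ ?Int  match
              Y ‖ Y  match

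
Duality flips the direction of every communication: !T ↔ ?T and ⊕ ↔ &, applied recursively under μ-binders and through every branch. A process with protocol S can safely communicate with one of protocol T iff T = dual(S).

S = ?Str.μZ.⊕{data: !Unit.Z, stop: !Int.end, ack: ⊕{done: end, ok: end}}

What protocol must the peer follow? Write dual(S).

!Str.μZ.&{data: ?Unit.Z, stop: ?Int.end, ack: &{done: end, ok: end}}

?Str = !Str
  μZ = μZ  (μ self-dual)
    ⊕{data,stop,ack} = &{data,stop,ack}  (⊕→&)
      [data]
        !Unit = ?Unit
          dual(Z) = Z
      [stop]
        !Int = ?Int
          dual(end) = end
      [ack]
        ⊕{done,ok} = &{done,ok}  (⊕→&)
          [done]
            dual(end) = end
          [ok]
            dual(end) = end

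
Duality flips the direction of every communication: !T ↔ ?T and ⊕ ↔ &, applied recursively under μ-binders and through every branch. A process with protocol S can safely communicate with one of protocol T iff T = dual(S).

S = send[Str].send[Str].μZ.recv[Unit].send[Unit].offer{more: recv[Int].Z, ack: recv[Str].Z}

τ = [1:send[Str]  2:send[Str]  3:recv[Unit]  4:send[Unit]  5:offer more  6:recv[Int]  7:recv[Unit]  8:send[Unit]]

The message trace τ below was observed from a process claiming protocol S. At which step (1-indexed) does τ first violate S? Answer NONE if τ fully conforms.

NONE

@1 send[Str]  ok  residual = send[Str].μZ.…
@2 send[Str]  ok  residual = μZ.…
@3 recv[Unit]  ok  residual = send[Unit].offer{more: recv[Int].μZ.…, ack: recv[Str].μZ.…}
@4 send[Unit]  ok  residual = offer{more: recv[Int].μZ.…, ack: recv[Str].μZ.…}
@5 offer more  ok  residual = recv[Int].μZ.…
@6 recv[Int]  ok  residual = μZ.…
@7 recv[Unit]  ok  residual = send[Unit].offer{more: recv[Int].μZ.…, ack: recv[Str].μZ.…}
@8 send[Unit]  ok  residual = offer{more: recv[Int].μZ.…, ack: recv[Str].μZ.…}
all 8 steps conform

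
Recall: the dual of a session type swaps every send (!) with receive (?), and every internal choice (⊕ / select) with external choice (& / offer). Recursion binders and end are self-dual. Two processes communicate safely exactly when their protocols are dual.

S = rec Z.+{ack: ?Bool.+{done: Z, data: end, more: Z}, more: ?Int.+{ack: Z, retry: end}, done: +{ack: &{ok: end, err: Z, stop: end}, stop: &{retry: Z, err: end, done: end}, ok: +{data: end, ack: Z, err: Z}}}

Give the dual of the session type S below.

rec Z = rec Z  (binder kept)
  +{ack,more,done} = &{ack,more,done}  (select→offer)
    [ack]
      ?Bool = !Bool
        +{done,data,more} = &{done,data,more}  (select→offer)
          [done]
            Z ↦ Z
          [data]
            end ↦ end
          [more]
            Z ↦ Z
    [more]
      ?Int = !Int
        +{ack,retry} = &{ack,retry}  (select→offer)
          [ack]
            Z ↦ Z
          [retry]
            end ↦ end
    [done]
      +{ack,stop,ok} = &{ack,stop,ok}  (select→offer)
        [ack]
          &{ok,err,stop} = +{ok,err,stop}  (offer→select)
            [ok]
              end ↦ end
            [err]
              Z ↦ Z
            [stop]
              end ↦ end
        [stop]
          &{retry,err,done} = +{retry,err,done}  (offer→select)
            [retry]
              Z ↦ Z
            [err]
              end ↦ end
            [done]
              end ↦ end
        [ok]
          +{data,ack,err} = &{data,ack,err}  (select→offer)
            [data]
              end ↦ end
            [ack]
              Z ↦ Z
            [err]
              Z ↦ Z

rec Z.&{ack: !Bool.&{done: Z, data: end, more: Z}, more: !Int.&{ack: Z, retry: end}, done: &{ack: +{ok: end, err: Z, stop: end}, stop: +{retry: Z, err: end, done: end}, ok: &{data: end, ack: Z, err: Z}}}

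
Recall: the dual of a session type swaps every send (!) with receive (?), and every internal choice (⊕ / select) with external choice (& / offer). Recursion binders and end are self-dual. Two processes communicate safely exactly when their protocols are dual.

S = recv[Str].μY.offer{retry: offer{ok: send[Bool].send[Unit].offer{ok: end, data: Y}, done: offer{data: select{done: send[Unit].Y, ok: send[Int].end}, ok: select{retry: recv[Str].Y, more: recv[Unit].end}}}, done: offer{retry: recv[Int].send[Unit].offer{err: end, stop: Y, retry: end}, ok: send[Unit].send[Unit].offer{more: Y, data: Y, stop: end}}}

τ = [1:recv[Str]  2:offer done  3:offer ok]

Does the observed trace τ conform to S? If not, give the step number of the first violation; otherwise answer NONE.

NONE

step 1: recv[Str]  ok  residual = μY.…
step 2: offer done  ok  residual = offer{retry: recv[Int].send[Unit].offer{err: end, stop: μY.…, retry: end}, ok: send[Unit].send[Unit].offer{more: μY.…, data: μY.…, stop: end}}
step 3: offer ok  ok  residual = send[Unit].send[Unit].offer{more: μY.…, data: μY.…, stop: end}
all 3 steps conform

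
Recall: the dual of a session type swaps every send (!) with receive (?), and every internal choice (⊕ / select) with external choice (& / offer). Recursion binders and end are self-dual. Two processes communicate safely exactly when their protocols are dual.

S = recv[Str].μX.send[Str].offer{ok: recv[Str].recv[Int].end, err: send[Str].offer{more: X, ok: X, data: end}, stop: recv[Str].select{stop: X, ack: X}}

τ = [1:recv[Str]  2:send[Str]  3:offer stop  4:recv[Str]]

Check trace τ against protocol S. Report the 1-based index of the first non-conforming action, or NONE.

NONE

step 1: recv[Str]  ok  state: μX.…
step 2: send[Str]  ok  state: offer{ok: recv[Str].recv[Int].end, err: send[Str].offer{more: μX.…, ok: μX.…, data: end}, stop: recv[Str].select{stop: μX.…, ack: μX.…}}
step 3: offer stop  ok  state: recv[Str].select{stop: μX.…, ack: μX.…}
step 4: recv[Str]  ok  state: select{stop: μX.…, ack: μX.…}
all 4 steps conform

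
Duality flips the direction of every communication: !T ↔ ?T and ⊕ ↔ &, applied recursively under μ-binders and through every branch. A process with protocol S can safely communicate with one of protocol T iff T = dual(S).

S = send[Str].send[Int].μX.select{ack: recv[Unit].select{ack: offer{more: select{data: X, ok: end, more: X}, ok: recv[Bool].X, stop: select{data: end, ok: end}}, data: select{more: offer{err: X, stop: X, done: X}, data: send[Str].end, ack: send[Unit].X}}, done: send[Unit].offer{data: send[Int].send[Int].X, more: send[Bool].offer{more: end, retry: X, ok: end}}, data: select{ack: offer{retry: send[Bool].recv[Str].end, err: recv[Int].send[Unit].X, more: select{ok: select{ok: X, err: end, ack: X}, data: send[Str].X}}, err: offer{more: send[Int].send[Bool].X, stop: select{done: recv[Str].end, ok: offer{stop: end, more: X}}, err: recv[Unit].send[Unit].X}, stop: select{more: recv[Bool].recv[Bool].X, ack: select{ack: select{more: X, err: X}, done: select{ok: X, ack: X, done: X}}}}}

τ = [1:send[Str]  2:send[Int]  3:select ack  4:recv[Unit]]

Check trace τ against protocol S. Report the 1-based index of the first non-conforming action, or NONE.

@1 send[Str]  ok  residual = send[Int].μX.…
@2 send[Int]  ok  residual = μX.…
@3 select ack  ok  residual = recv[Unit].select{ack: offer{more: select{data: μX.…, ok: end, more: μX.…}, ok: recv[Bool].μX.…, stop: select{data: end, ok: end}}, data: select{more: offer{err: μX.…, stop: μX.…, done: μX.…}, data: send[Str].end, ack: send[Unit].μX.…}}
@4 recv[Unit]  ok  residual = select{ack: offer{more: select{data: μX.…, ok: end, more: μX.…}, ok: recv[Bool].μX.…, stop: select{data: end, ok: end}}, data: select{more: offer{err: μX.…, stop: μX.…, done: μX.…}, data: send[Str].end, ack: send[Unit].μX.…}}
trace exhausted — no violation

NONE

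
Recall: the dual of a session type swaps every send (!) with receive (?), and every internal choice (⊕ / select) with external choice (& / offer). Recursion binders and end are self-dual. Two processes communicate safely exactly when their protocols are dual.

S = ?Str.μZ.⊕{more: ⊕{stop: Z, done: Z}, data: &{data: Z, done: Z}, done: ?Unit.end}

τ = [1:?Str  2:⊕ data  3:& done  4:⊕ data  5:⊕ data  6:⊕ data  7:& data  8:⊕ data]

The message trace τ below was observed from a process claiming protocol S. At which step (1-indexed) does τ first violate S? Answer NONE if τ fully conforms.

5

step 1: ?Str  ✓  now at μZ.…
step 2: ⊕ data  ✓  now at &{data: μZ.…, done: μZ.…}
step 3: & done  ✓  now at μZ.…
step 4: ⊕ data  ✓  now at &{data: μZ.…, done: μZ.…}
step 5: got ⊕ data, protocol expects & data or & done  ✗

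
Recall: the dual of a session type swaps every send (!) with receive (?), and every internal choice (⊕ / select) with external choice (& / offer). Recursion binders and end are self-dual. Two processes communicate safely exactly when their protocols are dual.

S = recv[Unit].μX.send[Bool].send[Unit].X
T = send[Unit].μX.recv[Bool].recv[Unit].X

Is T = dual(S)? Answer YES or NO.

YES

recv[Unit] | send[Unit]  ok
  μX | μX  ok (binder kept)
    send[Bool] | recv[Bool]  ok
      send[Unit] | recv[Unit]  ok
        X | X  ok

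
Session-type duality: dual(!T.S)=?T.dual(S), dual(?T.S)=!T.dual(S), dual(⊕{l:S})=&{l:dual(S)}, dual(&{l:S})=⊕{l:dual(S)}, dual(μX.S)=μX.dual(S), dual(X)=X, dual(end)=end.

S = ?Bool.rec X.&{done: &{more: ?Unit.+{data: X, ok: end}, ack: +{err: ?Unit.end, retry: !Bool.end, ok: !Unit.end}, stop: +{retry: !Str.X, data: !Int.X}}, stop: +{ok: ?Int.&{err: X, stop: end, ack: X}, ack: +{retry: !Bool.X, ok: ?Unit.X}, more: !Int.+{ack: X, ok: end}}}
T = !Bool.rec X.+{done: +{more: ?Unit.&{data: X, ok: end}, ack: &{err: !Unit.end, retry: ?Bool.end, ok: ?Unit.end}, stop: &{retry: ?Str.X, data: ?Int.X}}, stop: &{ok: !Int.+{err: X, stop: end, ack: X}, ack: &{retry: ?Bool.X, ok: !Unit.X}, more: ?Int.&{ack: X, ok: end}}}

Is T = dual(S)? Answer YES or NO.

?Bool ‖ !Bool  ✓
  rec X ‖ rec X  ✓ (μ self-dual)
    &{done,stop} ‖ +{done,stop}  ✓ label sets agree
      [done]
        &{more,ack,stop} ‖ +{more,ack,stop}  ✓ label sets agree
          [more]
            ?Unit ‖ ?Unit  ✗ same direction on both sides — not dual

NO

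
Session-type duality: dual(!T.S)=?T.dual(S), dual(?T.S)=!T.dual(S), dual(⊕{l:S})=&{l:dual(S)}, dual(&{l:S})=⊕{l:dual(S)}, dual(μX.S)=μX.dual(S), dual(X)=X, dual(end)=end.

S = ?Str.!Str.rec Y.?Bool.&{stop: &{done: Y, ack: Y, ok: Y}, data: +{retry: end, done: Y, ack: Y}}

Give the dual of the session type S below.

!Str.?Str.rec Y.!Bool.+{stop: +{done: Y, ack: Y, ok: Y}, data: &{retry: end, done: Y, ack: Y}}

?Str ↦ !Str
  !Str ↦ ?Str
    rec Y ↦ rec Y  (μ self-dual)
      ?Bool ↦ !Bool
        &{stop,data} ↦ +{stop,data}  (&→⊕)
          case stop:
            &{done,ack,ok} ↦ +{done,ack,ok}  (&→⊕)
              case done:
                Y ↦ Y
              case ack:
                Y ↦ Y
              case ok:
                Y ↦ Y
          case data:
            +{retry,done,ack} ↦ &{retry,done,ack}  (⊕→&)
              case retry:
                end ↦ end
              case done:
                Y ↦ Y
              case ack:
                Y ↦ Y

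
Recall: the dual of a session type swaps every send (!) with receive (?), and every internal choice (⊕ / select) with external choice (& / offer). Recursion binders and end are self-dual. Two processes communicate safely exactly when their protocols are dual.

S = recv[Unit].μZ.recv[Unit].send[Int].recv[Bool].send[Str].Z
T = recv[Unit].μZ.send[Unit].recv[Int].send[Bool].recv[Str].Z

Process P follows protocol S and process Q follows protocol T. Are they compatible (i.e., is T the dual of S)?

NO

recv[Unit] ‖ recv[Unit]  ✗ same direction on both sides — not dual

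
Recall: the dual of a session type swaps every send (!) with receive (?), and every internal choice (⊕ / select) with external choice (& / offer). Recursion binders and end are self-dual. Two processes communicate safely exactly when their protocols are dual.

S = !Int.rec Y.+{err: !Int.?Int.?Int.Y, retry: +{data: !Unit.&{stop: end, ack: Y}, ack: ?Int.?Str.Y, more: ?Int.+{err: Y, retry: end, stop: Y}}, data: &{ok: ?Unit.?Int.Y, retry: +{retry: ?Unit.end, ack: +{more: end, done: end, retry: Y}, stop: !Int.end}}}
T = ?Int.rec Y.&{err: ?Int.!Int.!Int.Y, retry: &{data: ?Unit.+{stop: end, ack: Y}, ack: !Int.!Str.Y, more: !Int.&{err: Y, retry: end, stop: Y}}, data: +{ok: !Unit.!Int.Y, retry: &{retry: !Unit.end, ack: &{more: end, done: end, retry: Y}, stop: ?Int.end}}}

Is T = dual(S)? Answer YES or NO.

YES

!Int ‖ ?Int  ok
  rec Y ‖ rec Y  ok (μ self-dual)
    +{err,retry,data} ‖ &{err,retry,data}  ok labels match
      [err]
        !Int ‖ ?Int  ok
          ?Int ‖ !Int  ok
            ?Int ‖ !Int  ok
              Y ‖ Y  ok
      [retry]
        +{data,ack,more} ‖ &{data,ack,more}  ok labels match
          [data]
            !Unit ‖ ?Unit  ok
              &{stop,ack} ‖ +{stop,ack}  ok labels match
                [stop]
                  end ‖ end  ok
                [ack]
                  Y ‖ Y  ok
          [ack]
            ?Int ‖ !Int  ok
              ?Str ‖ !Str  ok
                Y ‖ Y  ok
          [more]
            ?Int ‖ !Int  ok
              +{err,retry,stop} ‖ &{err,retry,stop}  ok labels match
                [err]
                  Y ‖ Y  ok
                [retry]
                  end ‖ end  ok
                [stop]
                  Y ‖ Y  ok
      [data]
        &{ok,retry} ‖ +{ok,retry}  ok labels match
          [ok]
            ?Unit ‖ !Unit  ok
              ?Int ‖ !Int  ok
                Y ‖ Y  ok
          [retry]
            +{retry,ack,stop} ‖ &{retry,ack,stop}  ok labels match
              [retry]
                ?Unit ‖ !Unit  ok
                  end ‖ end  ok
              [ack]
                +{more,done,retry} ‖ &{more,done,retry}  ok labels match
                  [more]
                    end ‖ end  ok
                  [done]
                    end ‖ end  ok
                  [retry]
                    Y ‖ Y  ok
              [stop]
                !Int ‖ ?Int  ok
                  end ‖ end  ok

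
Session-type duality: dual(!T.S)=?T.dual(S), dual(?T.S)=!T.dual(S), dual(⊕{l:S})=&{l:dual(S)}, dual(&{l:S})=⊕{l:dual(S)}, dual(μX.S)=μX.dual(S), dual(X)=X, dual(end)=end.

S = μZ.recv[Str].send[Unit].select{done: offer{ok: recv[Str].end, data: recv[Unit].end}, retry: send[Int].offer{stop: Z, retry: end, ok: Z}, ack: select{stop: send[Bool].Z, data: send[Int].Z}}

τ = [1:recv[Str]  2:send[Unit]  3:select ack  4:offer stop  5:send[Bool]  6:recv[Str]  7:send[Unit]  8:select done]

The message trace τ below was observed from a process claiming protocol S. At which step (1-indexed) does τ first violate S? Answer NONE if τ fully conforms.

4

@1 recv[Str]  match  residual = send[Unit].select{done: offer{ok: recv[Str].end, data: recv[Unit].end}, retry: send[Int].offer{stop: μZ.…, retry: end, ok: μZ.…}, ack: select{stop: send[Bool].μZ.…, data: send[Int].μZ.…}}
@2 send[Unit]  match  residual = select{done: offer{ok: recv[Str].end, data: recv[Unit].end}, retry: send[Int].offer{stop: μZ.…, retry: end, ok: μZ.…}, ack: select{stop: send[Bool].μZ.…, data: send[Int].μZ.…}}
@3 select ack  match  residual = select{stop: send[Bool].μZ.…, data: send[Int].μZ.…}
@4 got offer stop, protocol expects select stop or select data  ✗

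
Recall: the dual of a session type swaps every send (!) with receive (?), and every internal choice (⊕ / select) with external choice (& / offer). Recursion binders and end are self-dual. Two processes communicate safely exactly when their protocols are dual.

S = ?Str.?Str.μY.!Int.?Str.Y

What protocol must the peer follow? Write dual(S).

?Str ↦ !Str
  ?Str ↦ !Str
    μY ↦ μY  (binder kept)
      !Int ↦ ?Int
        ?Str ↦ !Str
          Y self-dual

!Str.!Str.μY.?Int.!Str.Y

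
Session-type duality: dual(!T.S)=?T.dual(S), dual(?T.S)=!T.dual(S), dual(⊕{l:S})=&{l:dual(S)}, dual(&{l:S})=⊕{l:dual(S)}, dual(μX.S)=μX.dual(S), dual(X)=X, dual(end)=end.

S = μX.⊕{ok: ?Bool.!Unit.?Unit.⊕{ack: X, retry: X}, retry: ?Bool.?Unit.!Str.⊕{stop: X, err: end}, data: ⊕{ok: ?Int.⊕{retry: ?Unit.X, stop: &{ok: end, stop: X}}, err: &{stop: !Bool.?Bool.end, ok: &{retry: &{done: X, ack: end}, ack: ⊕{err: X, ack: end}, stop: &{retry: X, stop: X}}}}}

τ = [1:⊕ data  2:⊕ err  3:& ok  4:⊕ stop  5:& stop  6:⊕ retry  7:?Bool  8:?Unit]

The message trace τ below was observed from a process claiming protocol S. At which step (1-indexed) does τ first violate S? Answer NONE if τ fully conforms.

4

[1] ⊕ data  ✓  residual = ⊕{ok: ?Int.⊕{retry: ?Unit.μX.…, stop: &{ok: end, stop: μX.…}}, err: &{stop: !Bool.?Bool.end, ok: &{retry: &{done: μX.…, ack: end}, ack: ⊕{err: μX.…, ack: end}, stop: &{retry: μX.…, stop: μX.…}}}}
[2] ⊕ err  ✓  residual = &{stop: !Bool.?Bool.end, ok: &{retry: &{done: μX.…, ack: end}, ack: ⊕{err: μX.…, ack: end}, stop: &{retry: μX.…, stop: μX.…}}}
[3] & ok  ✓  residual = &{retry: &{done: μX.…, ack: end}, ack: ⊕{err: μX.…, ack: end}, stop: &{retry: μX.…, stop: μX.…}}
[4] got ⊕ stop, protocol expects & retry or & ack or & stop  ✗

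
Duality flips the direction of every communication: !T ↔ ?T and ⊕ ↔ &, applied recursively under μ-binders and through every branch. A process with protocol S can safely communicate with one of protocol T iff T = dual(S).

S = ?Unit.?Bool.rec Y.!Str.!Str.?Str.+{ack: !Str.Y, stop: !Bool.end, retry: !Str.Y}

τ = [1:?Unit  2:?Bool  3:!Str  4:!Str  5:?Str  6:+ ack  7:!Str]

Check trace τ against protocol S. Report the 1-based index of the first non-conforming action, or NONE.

NONE

@1 ?Unit  ✓  state: ?Bool.rec Y.…
@2 ?Bool  ✓  state: rec Y.…
@3 !Str  ✓  state: !Str.?Str.+{ack: !Str.rec Y.…, stop: !Bool.end, retry: !Str.rec Y.…}
@4 !Str  ✓  state: ?Str.+{ack: !Str.rec Y.…, stop: !Bool.end, retry: !Str.rec Y.…}
@5 ?Str  ✓  state: +{ack: !Str.rec Y.…, stop: !Bool.end, retry: !Str.rec Y.…}
@6 + ack  ✓  state: !Str.rec Y.…
@7 !Str  ✓  state: rec Y.…
trace exhausted — no violation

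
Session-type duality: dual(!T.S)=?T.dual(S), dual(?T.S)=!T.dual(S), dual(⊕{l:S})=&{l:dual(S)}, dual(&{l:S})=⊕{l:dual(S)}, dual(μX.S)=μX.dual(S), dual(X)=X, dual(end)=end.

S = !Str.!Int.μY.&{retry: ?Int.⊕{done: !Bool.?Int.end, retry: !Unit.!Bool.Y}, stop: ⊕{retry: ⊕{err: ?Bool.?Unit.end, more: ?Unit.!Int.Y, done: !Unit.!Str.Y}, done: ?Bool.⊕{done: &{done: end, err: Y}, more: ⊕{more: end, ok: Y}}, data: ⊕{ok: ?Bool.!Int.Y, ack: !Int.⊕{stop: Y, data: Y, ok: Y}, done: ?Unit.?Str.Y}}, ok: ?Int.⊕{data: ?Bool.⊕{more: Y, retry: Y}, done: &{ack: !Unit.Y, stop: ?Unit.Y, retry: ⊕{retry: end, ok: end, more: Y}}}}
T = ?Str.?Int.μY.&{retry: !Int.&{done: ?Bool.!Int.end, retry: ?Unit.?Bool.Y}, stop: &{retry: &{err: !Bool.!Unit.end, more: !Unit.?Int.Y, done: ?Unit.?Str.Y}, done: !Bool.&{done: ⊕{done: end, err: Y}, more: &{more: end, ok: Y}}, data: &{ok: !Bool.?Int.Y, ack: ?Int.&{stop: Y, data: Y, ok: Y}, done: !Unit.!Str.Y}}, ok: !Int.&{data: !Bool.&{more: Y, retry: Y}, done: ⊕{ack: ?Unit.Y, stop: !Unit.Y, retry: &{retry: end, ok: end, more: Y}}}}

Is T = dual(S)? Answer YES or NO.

!Str | ?Str  ok
  !Int | ?Int  ok
    μY | μY  ok (rec unchanged)
      &{retry,stop,ok} | &{retry,stop,ok}  ✗ choice polarity not flipped — not dual

NO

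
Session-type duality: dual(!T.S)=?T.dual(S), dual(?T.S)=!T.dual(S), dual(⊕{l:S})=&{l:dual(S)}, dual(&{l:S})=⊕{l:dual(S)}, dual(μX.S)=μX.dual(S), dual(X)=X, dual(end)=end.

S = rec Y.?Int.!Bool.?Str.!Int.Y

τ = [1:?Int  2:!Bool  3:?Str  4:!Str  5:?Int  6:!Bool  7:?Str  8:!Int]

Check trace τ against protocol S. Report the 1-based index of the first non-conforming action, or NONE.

step 1: ?Int  match  state: !Bool.?Str.!Int.rec Y.…
step 2: !Bool  match  state: ?Str.!Int.rec Y.…
step 3: ?Str  match  state: !Int.rec Y.…
step 4: got !Str, protocol expects !Int  ✗

4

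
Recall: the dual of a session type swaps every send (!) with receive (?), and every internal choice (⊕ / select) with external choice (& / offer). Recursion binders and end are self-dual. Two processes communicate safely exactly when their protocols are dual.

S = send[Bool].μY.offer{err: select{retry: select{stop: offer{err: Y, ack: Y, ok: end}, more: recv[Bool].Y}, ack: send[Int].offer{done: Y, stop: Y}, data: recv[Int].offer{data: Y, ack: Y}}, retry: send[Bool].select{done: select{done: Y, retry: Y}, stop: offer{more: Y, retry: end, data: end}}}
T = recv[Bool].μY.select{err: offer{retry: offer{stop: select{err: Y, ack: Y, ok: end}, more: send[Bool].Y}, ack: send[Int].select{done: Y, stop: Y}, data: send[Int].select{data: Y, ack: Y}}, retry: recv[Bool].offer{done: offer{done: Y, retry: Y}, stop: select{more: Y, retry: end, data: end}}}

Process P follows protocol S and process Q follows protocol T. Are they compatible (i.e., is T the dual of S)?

send[Bool] | recv[Bool]  match
  μY | μY  match (rec unchanged)
    offer{err,retry} | select{err,retry}  match same labels
      case err:
        select{retry,ack,data} | offer{retry,ack,data}  match same labels
          case retry:
            select{stop,more} | offer{stop,more}  match same labels
              case stop:
                offer{err,ack,ok} | select{err,ack,ok}  match same labels
                  case err:
                    Y | Y  match
                  case ack:
                    Y | Y  match
                  case ok:
                    end | end  match
              case more:
                recv[Bool] | send[Bool]  match
                  Y | Y  match
          case ack:
            send[Int] | send[Int]  ✗ same direction on both sides — not dual

NO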